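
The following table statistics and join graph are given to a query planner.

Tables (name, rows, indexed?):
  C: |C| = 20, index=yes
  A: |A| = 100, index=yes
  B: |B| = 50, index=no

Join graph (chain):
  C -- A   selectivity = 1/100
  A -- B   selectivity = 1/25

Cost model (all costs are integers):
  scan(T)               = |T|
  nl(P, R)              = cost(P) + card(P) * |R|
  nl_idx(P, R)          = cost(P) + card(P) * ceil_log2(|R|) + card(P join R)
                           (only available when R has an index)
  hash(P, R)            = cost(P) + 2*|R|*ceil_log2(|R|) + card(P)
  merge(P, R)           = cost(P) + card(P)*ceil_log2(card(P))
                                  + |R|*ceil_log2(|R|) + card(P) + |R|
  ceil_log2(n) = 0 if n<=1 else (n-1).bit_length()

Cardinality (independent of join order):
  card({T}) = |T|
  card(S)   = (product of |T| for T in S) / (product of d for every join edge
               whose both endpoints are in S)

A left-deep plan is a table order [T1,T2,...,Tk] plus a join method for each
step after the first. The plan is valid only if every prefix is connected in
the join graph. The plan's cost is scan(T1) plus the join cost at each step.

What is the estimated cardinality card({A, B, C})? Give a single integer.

40

Tables in S: A(100), B(50), C(20)
Edges inside S: C-A(d=100), A-B(d=25)
numerator = 100 * 50 * 20 = 100000
denominator = 100 * 25 = 2500
card(S) = 100000 / 2500 = 40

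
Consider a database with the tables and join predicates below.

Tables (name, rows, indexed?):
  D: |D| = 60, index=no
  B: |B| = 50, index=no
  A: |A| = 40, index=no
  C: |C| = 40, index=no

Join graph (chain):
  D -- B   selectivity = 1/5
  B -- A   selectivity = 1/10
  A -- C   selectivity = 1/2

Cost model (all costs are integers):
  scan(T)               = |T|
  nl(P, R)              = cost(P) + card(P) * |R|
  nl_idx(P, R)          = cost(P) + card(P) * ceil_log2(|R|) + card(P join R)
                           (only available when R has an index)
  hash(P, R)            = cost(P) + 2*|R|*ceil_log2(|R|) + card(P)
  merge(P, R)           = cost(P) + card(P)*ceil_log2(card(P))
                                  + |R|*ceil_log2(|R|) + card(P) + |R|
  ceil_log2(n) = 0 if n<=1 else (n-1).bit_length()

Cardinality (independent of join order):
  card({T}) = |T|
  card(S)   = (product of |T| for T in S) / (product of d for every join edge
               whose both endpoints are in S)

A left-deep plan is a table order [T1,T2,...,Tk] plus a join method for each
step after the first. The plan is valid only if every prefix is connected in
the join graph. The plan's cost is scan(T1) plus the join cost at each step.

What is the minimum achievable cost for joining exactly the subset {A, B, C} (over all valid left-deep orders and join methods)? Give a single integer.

1260

Selinger DP over subsets of {A,B,C}:
  {B}: scan cost=50, card=50
  {A}: scan cost=40, card=40
  {C}: scan cost=40, card=40
  {AB}: card=200; try (A,hash)→580, (B,merge)→670, (B,hash)→680, (A,merge)→680, (B,nl)→2040, (A,nl)→2050; best=580 via (A,hash)
  {AC}: card=800; try (C,hash)→560, (A,hash)→560, (C,merge)→600, (A,merge)→600, (C,nl)→1640, (A,nl)→1640; best=560 via (C,hash)
  {ABC}: card=4000; try (C,hash)→1260, (B,hash)→1960, (C,merge)→2660, (C,nl)→8580, (B,merge)→9710, (B,nl)→40560; best=1260 via (C,hash)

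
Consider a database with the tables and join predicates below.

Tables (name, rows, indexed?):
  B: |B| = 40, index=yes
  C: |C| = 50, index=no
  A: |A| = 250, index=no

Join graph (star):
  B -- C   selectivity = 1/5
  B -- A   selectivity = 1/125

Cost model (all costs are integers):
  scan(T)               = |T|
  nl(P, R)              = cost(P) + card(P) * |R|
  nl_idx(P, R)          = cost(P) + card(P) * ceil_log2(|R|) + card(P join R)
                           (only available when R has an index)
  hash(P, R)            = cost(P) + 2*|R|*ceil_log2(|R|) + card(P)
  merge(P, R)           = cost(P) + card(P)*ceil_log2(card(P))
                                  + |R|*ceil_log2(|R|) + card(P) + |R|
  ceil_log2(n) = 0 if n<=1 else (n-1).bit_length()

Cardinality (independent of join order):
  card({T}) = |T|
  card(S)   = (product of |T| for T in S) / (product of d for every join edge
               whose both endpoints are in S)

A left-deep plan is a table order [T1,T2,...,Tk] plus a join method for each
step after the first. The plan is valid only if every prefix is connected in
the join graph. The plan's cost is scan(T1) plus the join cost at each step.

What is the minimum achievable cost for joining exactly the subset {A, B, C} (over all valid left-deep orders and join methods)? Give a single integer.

Selinger DP over subsets of {A,B,C}:
  {B}: scan cost=40, card=40
  {C}: scan cost=50, card=50
  {A}: scan cost=250, card=250
  {BC}: card=400; try (B,hash)→580, (C,merge)→670, (C,hash)→680, (B,merge)→680, (B,nl_idx)→750, (C,nl)→2040 …(+1); best=580 via (B,hash)
  {AB}: card=80; try (B,hash)→980, (B,nl_idx)→1830, (A,merge)→2570, (B,merge)→2780, (A,hash)→4080, (A,nl)→10040 …(+1); best=980 via (B,hash)
  {ABC}: card=800; try (C,hash)→1660, (C,merge)→1970, (C,nl)→4980, (A,hash)→4980, (A,merge)→6830, (A,nl)→100580; best=1660 via (C,hash)

1660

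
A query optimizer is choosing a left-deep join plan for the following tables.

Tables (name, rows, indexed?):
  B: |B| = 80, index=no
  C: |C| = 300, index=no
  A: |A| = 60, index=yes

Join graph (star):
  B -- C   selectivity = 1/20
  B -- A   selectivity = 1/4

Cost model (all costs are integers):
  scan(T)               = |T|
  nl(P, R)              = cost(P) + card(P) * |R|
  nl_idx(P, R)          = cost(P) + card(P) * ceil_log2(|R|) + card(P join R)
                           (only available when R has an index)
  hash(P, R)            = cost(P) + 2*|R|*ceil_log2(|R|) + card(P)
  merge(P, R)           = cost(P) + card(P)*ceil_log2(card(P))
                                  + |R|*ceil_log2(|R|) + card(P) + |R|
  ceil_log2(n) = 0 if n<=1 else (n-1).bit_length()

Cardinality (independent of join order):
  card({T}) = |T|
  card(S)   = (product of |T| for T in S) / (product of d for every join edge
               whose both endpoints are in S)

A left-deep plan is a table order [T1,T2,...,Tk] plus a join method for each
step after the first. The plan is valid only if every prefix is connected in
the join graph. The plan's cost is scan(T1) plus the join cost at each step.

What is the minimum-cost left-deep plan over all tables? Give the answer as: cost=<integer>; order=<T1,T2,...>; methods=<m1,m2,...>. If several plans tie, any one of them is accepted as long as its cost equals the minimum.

cost=3640; order=C,B,A; methods=hash,hash

Selinger DP (subsets sized 1..n):
  {B}: scan cost=80, card=80
  {C}: scan cost=300, card=300
  {A}: scan cost=60, card=60
  {BC}: card=1200; try (B,hash)→1720, (C,merge)→3720, (B,merge)→3940, (C,hash)→5560, (C,nl)→24080, (B,nl)→24300; best=1720 via (B,hash)
  {AB}: card=1200; try (A,hash)→880, (B,merge)→1120, (A,merge)→1140, (B,hash)→1240, (A,nl_idx)→1760, (B,nl)→4860 …(+1); best=880 via (A,hash)
  {ABC}: card=18000; try (A,hash)→3640, (C,hash)→7480, (A,merge)→16540, (C,merge)→18280, (A,nl_idx)→26920, (A,nl)→73720 …(+1); best=3640 via (A,hash)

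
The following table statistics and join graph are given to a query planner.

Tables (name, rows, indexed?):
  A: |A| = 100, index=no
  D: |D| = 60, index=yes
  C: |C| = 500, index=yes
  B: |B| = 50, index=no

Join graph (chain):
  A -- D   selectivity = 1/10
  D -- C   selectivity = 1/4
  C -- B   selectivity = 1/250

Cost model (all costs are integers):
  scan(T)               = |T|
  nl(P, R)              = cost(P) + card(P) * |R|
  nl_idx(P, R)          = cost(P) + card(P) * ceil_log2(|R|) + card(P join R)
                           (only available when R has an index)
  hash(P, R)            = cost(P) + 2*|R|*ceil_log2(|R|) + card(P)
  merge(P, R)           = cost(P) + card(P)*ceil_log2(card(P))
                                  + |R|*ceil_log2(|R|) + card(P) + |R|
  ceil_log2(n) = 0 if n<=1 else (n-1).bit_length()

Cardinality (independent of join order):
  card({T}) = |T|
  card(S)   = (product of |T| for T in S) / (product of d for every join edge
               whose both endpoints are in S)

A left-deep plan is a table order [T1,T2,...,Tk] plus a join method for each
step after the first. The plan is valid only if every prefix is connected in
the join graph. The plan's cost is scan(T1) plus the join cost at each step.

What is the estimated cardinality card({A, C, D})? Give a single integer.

75000

Tables in S: A(100), C(500), D(60)
Edges inside S: A-D(d=10), D-C(d=4)
numerator = 100 * 500 * 60 = 3000000
denominator = 10 * 4 = 40
card(S) = 3000000 / 40 = 75000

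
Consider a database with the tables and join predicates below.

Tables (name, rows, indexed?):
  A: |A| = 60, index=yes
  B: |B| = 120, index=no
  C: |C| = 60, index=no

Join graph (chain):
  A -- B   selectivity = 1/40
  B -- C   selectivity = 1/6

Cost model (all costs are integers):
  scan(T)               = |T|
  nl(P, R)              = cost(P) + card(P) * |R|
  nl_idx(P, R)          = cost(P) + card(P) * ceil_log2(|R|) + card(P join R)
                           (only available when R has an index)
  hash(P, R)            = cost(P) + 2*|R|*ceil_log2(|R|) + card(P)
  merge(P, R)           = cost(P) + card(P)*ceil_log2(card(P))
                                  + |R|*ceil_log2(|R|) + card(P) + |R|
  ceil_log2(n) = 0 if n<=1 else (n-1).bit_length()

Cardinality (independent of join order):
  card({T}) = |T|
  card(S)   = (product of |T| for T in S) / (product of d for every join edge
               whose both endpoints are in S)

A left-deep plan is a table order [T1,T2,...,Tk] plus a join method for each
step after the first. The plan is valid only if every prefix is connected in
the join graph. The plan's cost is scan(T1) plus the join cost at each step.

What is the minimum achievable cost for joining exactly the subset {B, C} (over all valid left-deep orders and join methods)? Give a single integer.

Selinger DP over subsets of {B,C}:
  {B}: scan cost=120, card=120
  {C}: scan cost=60, card=60
  {BC}: card=1200; try (C,hash)→960, (B,merge)→1440, (C,merge)→1500, (B,hash)→1800, (B,nl)→7260, (C,nl)→7320; best=960 via (C,hash)

960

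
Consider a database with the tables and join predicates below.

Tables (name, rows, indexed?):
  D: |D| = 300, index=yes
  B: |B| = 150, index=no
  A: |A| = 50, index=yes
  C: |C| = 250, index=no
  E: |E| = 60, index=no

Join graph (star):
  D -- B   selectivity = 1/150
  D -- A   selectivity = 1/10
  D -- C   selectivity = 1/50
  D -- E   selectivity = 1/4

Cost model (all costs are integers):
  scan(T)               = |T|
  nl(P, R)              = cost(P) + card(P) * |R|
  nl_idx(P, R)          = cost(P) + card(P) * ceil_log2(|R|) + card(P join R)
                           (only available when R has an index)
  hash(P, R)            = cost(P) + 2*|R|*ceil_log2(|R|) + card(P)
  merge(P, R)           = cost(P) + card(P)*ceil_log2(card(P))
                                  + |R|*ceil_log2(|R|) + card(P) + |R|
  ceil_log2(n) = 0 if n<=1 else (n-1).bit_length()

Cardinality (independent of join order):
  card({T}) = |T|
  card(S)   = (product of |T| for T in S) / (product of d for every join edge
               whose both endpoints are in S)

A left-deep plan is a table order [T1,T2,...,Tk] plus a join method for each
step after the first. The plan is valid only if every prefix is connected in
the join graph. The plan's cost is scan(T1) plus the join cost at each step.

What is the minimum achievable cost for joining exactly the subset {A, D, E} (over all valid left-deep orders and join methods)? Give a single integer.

Selinger DP over subsets of {A,D,E}:
  {D}: scan cost=300, card=300
  {A}: scan cost=50, card=50
  {E}: scan cost=60, card=60
  {AD}: card=1500; try (A,hash)→1200, (D,nl_idx)→2000, (D,merge)→3400, (A,nl_idx)→3600, (A,merge)→3650, (D,hash)→5500 …(+2); best=1200 via (A,hash)
  {DE}: card=4500; try (E,hash)→1320, (D,merge)→3480, (E,merge)→3720, (D,nl_idx)→5100, (D,hash)→5520, (D,nl)→18060 …(+1); best=1320 via (E,hash)
  {ADE}: card=22500; try (E,hash)→3420, (A,hash)→6420, (E,merge)→19620, (A,nl_idx)→50820, (A,merge)→64670, (E,nl)→91200 …(+1); best=3420 via (E,hash)

3420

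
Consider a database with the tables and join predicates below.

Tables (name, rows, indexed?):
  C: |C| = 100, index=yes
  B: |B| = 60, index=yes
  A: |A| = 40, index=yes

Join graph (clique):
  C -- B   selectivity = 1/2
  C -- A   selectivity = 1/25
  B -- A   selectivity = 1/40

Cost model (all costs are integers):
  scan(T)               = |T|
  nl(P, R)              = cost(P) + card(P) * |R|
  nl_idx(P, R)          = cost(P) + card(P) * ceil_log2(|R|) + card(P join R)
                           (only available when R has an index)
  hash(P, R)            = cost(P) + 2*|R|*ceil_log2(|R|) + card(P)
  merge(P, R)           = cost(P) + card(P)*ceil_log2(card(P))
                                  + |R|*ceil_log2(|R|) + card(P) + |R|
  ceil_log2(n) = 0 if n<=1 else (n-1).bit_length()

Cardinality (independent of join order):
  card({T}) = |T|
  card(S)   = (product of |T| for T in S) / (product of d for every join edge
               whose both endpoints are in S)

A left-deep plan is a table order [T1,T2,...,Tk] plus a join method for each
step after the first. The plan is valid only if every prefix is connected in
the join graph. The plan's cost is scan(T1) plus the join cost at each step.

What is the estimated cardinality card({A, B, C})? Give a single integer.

Tables in S: A(40), B(60), C(100)
Edges inside S: C-B(d=2), C-A(d=25), B-A(d=40)
numerator = 40 * 60 * 100 = 240000
denominator = 2 * 25 * 40 = 2000
card(S) = 240000 / 2000 = 120

120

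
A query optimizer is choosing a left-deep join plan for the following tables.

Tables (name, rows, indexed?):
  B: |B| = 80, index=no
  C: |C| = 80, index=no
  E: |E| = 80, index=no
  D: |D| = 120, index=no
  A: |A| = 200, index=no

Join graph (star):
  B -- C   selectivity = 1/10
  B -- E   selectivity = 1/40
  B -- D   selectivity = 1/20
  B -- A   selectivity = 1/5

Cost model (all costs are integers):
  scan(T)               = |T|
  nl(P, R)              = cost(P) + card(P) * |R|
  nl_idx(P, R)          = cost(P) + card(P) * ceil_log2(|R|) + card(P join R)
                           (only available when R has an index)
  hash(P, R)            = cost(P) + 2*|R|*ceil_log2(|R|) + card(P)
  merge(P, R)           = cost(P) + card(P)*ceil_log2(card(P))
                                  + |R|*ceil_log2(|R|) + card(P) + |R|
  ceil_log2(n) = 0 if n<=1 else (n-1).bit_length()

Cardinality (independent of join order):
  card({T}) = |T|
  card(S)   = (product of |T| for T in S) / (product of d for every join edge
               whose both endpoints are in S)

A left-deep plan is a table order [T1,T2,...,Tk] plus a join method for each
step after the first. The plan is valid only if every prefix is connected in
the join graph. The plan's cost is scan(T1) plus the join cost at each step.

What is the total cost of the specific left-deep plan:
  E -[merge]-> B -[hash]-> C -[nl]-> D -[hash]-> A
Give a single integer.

167120

step 1: scan E: cost=80, card=80
step 2: join B via merge
    card(P join B) = 80*80/(40) = 160
    cost = 80 + 80*7 + 80*7 + 80 + 80 = 1360
step 3: join C via hash
    card(P join C) = 160*80/(10) = 1280
    cost = 1360 + 2*80*7 + 160 = 2640
step 4: join D via nl
    card(P join D) = 1280*120/(20) = 7680
    cost = 2640 + 1280*120 = 156240
step 5: join A via hash
    card(P join A) = 7680*200/(5) = 307200
    cost = 156240 + 2*200*8 + 7680 = 167120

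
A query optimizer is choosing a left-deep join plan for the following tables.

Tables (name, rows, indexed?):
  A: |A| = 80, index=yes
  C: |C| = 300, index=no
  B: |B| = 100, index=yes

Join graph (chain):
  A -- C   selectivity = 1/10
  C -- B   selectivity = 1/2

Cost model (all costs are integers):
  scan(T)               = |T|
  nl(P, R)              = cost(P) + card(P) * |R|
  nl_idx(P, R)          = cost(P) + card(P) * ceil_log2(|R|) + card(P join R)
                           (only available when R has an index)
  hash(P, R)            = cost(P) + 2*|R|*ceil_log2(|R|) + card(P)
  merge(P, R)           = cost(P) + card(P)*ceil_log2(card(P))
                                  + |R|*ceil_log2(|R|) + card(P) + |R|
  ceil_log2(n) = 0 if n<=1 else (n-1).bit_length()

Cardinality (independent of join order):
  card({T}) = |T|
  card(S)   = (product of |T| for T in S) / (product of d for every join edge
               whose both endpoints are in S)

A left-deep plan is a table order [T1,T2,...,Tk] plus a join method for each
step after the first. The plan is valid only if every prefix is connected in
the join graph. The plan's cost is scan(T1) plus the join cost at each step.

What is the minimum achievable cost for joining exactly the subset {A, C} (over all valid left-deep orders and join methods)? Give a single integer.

Selinger DP over subsets of {A,C}:
  {A}: scan cost=80, card=80
  {C}: scan cost=300, card=300
  {AC}: card=2400; try (A,hash)→1720, (C,merge)→3720, (A,merge)→3940, (A,nl_idx)→4800, (C,hash)→5560, (C,nl)→24080 …(+1); best=1720 via (A,hash)

1720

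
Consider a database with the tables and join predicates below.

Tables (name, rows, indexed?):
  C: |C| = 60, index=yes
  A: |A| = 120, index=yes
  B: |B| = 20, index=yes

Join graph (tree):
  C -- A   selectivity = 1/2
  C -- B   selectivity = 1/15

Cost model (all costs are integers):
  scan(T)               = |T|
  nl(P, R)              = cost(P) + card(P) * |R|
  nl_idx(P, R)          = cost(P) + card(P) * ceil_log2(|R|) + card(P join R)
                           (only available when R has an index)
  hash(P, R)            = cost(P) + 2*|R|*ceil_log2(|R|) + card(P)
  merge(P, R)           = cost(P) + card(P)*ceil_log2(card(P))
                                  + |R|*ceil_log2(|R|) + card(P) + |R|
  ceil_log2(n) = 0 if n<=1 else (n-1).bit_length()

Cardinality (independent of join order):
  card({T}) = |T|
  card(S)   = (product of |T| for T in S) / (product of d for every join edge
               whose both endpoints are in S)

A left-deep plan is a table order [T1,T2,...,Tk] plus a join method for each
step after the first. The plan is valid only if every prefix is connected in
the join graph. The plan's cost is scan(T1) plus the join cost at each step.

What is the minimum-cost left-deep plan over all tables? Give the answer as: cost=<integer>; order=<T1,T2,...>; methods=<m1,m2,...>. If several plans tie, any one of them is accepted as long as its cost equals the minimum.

cost=1820; order=B,C,A; methods=nl_idx,merge

Selinger DP (subsets sized 1..n):
  {C}: scan cost=60, card=60
  {A}: scan cost=120, card=120
  {B}: scan cost=20, card=20
  {AC}: card=3600; try (C,hash)→960, (A,merge)→1440, (C,merge)→1500, (A,hash)→1800, (A,nl_idx)→4080, (C,nl_idx)→4440 …(+2); best=960 via (C,hash)
  {BC}: card=80; try (C,nl_idx)→220, (B,hash)→320, (B,nl_idx)→440, (C,merge)→560, (B,merge)→600, (C,hash)→760 …(+2); best=220 via (C,nl_idx)
  {ABC}: card=4800; try (A,merge)→1820, (A,hash)→1980, (B,hash)→4760, (A,nl_idx)→5580, (A,nl)→9820, (B,nl_idx)→23760 …(+2); best=1820 via (A,merge)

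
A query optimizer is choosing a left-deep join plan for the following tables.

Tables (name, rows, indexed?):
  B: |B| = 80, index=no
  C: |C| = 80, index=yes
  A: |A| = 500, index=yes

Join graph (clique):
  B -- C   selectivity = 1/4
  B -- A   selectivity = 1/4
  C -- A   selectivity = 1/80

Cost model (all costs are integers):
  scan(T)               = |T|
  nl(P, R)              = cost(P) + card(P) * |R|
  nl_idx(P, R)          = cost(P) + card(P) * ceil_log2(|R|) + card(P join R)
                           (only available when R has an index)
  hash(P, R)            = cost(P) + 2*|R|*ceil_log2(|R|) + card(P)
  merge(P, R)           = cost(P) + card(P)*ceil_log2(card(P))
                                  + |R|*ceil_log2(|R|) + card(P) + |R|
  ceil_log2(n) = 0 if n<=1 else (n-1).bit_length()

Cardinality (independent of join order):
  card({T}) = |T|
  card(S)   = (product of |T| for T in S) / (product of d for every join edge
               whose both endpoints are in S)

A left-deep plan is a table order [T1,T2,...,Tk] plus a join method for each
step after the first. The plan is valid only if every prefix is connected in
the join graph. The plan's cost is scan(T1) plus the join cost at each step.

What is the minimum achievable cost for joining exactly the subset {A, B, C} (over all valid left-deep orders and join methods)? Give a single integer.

2920

Selinger DP over subsets of {A,B,C}:
  {B}: scan cost=80, card=80
  {C}: scan cost=80, card=80
  {A}: scan cost=500, card=500
  {BC}: card=1600; try (C,hash)→1280, (B,hash)→1280, (C,merge)→1360, (B,merge)→1360, (C,nl_idx)→2240, (C,nl)→6480 …(+1); best=1280 via (C,hash)
  {AB}: card=10000; try (B,hash)→2120, (A,merge)→5720, (B,merge)→6140, (A,hash)→9160, (A,nl_idx)→10800, (A,nl)→40080 …(+1); best=2120 via (B,hash)
  {AC}: card=500; try (A,nl_idx)→1300, (C,hash)→2120, (C,nl_idx)→4500, (A,merge)→5720, (C,merge)→6140, (A,hash)→9160 …(+2); best=1300 via (A,nl_idx)
  {ABC}: card=2500; try (B,hash)→2920, (B,merge)→6940, (A,hash)→11880, (C,hash)→13240, (A,nl_idx)→18180, (A,merge)→25480 …(+5); best=2920 via (B,hash)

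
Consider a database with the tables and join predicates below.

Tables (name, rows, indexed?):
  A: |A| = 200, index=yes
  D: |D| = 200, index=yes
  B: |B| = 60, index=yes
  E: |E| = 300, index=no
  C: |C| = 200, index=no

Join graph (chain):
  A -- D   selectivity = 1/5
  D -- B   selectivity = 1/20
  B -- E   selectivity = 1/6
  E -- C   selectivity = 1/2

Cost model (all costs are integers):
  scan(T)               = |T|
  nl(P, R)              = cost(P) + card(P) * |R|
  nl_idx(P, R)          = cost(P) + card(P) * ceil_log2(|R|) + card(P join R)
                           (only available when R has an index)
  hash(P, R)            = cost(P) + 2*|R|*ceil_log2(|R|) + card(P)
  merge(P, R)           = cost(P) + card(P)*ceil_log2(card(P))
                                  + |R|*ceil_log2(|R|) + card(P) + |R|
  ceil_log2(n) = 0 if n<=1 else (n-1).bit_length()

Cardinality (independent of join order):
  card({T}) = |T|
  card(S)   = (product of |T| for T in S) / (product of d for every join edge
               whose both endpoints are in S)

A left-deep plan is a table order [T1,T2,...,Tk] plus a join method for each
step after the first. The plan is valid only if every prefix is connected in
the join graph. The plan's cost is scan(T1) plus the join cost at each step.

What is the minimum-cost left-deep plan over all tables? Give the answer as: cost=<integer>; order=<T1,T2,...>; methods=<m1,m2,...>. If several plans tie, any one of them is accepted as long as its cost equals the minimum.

Selinger DP (subsets sized 1..n):
  {A}: scan cost=200, card=200
  {D}: scan cost=200, card=200
  {B}: scan cost=60, card=60
  {E}: scan cost=300, card=300
  {C}: scan cost=200, card=200
  {AD}: card=8000; try (D,hash)→3600, (A,hash)→3600, (D,merge)→3800, (A,merge)→3800, (D,nl_idx)→9800, (A,nl_idx)→9800 …(+2); best=3600 via (D,hash)
  {BD}: card=600; try (B,hash)→1120, (D,nl_idx)→1140, (B,nl_idx)→2000, (D,merge)→2280, (B,merge)→2420, (D,hash)→3320 …(+2); best=1120 via (B,hash)
  {BE}: card=3000; try (B,hash)→1320, (E,merge)→3480, (B,merge)→3720, (B,nl_idx)→5100, (E,hash)→5520, (E,nl)→18060 …(+1); best=1320 via (B,hash)
  {CE}: card=30000; try (C,hash)→3800, (E,merge)→5000, (C,merge)→5100, (E,hash)→5800, (E,nl)→60200, (C,nl)→60300; best=3800 via (C,hash)
  {ABD}: card=24000; try (A,hash)→4920, (A,merge)→9520, (B,hash)→12320, (A,nl_idx)→29920, (B,nl_idx)→75600, (B,merge)→116020 …(+2); best=4920 via (A,hash)
  {BDE}: card=30000; try (E,hash)→7120, (D,hash)→7520, (E,merge)→10720, (D,merge)→42120, (D,nl_idx)→55320, (E,nl)→181120 …(+1); best=7120 via (E,hash)
  {BCE}: card=300000; try (C,hash)→7520, (B,hash)→34520, (C,merge)→42120, (B,nl_idx)→483800, (B,merge)→484220, (C,nl)→601320 …(+1); best=7520 via (C,hash)
  {ABDE}: card=1200000; try (E,hash)→34320, (A,hash)→40320, (E,merge)→391920, (A,merge)→488920, (A,nl_idx)→1447120, (A,nl)→6007120 …(+1); best=34320 via (E,hash)
  {BCDE}: card=3000000; try (C,hash)→40320, (D,hash)→310720, (C,merge)→488920, (D,nl_idx)→5407520, (C,nl)→6007120, (D,merge)→6009320 …(+1); best=40320 via (C,hash)
  {ABCDE}: card=120000000; try (C,hash)→1237520, (A,hash)→3043520, (C,merge)→26436120, (A,merge)→69042120, (A,nl_idx)→144040320, (C,nl)→240034320 …(+1); best=1237520 via (C,hash)

cost=1237520; order=D,B,A,E,C; methods=hash,hash,hash,hash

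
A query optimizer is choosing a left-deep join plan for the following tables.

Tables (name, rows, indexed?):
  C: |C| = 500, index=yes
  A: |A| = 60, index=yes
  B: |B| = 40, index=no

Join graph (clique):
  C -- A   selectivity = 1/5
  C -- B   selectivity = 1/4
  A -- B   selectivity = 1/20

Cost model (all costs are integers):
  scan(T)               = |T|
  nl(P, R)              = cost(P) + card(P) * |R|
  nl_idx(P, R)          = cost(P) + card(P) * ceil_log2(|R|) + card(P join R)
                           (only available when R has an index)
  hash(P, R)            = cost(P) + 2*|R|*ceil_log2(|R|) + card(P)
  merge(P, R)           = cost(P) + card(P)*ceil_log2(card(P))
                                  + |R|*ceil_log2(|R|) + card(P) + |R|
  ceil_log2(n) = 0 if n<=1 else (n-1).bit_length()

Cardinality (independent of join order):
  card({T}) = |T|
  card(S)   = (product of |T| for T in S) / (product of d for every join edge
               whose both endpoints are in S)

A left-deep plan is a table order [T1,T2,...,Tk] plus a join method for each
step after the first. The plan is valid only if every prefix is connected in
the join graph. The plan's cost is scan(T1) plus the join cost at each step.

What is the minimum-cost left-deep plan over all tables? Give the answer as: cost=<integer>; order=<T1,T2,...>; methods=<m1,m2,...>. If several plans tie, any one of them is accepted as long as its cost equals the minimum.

cost=4480; order=B,A,C; methods=nl_idx,nl_idx

Selinger DP (subsets sized 1..n):
  {C}: scan cost=500, card=500
  {A}: scan cost=60, card=60
  {B}: scan cost=40, card=40
  {AC}: card=6000; try (A,hash)→1720, (C,merge)→5480, (A,merge)→5920, (C,nl_idx)→6600, (C,hash)→9120, (A,nl_idx)→9500 …(+2); best=1720 via (A,hash)
  {BC}: card=5000; try (B,hash)→1480, (C,merge)→5320, (C,nl_idx)→5400, (B,merge)→5780, (C,hash)→9080, (C,nl)→20040 …(+1); best=1480 via (B,hash)
  {AB}: card=120; try (A,nl_idx)→400, (B,hash)→600, (A,merge)→740, (B,merge)→760, (A,hash)→800, (A,nl)→2440 …(+1); best=400 via (A,nl_idx)
  {ABC}: card=3000; try (C,nl_idx)→4480, (C,merge)→6360, (A,hash)→7200, (B,hash)→8200, (C,hash)→9520, (A,nl_idx)→34480 …(+5); best=4480 via (C,nl_idx)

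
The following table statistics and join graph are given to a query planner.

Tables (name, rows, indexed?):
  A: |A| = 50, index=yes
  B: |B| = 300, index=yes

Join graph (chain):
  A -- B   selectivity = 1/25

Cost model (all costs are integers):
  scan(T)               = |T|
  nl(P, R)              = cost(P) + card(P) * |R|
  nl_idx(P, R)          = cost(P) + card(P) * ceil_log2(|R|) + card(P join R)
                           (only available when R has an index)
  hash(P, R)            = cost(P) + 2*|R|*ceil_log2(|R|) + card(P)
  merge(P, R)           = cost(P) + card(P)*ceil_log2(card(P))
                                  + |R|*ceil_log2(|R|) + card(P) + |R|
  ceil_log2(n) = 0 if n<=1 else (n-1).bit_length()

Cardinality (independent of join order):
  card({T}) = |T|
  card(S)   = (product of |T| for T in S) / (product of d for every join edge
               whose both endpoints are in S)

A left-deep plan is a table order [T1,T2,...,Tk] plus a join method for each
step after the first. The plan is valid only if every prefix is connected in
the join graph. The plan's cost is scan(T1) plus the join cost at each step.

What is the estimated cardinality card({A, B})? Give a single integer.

600

Tables in S: A(50), B(300)
Edges inside S: A-B(d=25)
numerator = 50 * 300 = 15000
denominator = 25 = 25
card(S) = 15000 / 25 = 600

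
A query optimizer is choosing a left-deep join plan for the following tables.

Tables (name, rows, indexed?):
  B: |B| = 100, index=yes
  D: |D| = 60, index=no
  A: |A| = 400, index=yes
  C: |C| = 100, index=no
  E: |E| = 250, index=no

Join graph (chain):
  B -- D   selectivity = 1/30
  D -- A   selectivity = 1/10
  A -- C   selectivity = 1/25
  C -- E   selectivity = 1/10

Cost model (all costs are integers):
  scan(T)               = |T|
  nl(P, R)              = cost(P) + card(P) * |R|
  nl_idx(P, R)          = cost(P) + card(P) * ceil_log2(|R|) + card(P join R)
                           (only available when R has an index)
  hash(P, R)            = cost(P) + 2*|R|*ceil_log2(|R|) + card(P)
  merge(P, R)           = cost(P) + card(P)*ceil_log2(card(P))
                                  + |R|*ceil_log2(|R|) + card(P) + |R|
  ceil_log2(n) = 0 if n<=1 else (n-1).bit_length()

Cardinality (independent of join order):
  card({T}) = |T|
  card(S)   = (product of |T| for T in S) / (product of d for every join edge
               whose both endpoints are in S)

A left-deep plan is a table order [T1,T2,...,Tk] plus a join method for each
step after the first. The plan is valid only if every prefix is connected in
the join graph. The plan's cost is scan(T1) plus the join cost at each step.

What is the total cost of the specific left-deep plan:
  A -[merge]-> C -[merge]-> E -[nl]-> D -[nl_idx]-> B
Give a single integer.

step 1: scan A: cost=400, card=400
step 2: join C via merge
    card(P join C) = 400*100/(25) = 1600
    cost = 400 + 400*9 + 100*7 + 400 + 100 = 5200
step 3: join E via merge
    card(P join E) = 1600*250/(10) = 40000
    cost = 5200 + 1600*11 + 250*8 + 1600 + 250 = 26650
step 4: join D via nl
    card(P join D) = 40000*60/(10) = 240000
    cost = 26650 + 40000*60 = 2426650
step 5: join B via nl_idx
    card(P join B) = 240000*100/(30) = 800000
    cost = 2426650 + 240000*7 + 800000 = 4906650

4906650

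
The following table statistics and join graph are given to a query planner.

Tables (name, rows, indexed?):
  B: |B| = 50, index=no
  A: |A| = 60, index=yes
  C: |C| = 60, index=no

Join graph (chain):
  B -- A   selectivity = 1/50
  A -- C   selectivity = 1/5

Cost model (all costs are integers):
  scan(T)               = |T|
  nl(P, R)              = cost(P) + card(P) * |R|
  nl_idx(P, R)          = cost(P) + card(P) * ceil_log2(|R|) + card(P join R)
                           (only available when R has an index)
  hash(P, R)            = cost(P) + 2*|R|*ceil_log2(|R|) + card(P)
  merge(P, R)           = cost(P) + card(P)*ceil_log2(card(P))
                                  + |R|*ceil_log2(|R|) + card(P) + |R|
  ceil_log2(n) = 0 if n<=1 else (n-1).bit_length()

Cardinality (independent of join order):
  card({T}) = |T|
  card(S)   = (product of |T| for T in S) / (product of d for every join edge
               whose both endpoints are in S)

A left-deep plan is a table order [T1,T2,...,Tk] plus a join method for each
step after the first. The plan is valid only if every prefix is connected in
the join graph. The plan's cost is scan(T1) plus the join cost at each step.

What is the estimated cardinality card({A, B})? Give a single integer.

60

Tables in S: A(60), B(50)
Edges inside S: B-A(d=50)
numerator = 60 * 50 = 3000
denominator = 50 = 50
card(S) = 3000 / 50 = 60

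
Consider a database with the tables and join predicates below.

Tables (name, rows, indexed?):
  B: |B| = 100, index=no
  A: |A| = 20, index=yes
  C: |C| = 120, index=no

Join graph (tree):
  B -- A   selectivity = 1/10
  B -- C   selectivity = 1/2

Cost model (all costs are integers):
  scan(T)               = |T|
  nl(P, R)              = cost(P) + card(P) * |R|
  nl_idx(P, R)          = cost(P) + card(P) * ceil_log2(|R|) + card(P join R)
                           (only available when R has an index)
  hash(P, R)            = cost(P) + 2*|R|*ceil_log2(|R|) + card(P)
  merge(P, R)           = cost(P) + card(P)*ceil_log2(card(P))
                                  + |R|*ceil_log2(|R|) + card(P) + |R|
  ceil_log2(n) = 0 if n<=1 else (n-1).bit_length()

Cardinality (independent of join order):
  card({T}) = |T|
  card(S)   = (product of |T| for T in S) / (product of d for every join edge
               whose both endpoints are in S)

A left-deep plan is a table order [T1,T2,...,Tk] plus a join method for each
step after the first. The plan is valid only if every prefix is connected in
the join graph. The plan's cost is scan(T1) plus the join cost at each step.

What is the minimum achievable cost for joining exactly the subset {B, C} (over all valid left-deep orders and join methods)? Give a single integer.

1640

Selinger DP over subsets of {B,C}:
  {B}: scan cost=100, card=100
  {C}: scan cost=120, card=120
  {BC}: card=6000; try (B,hash)→1640, (C,merge)→1860, (C,hash)→1880, (B,merge)→1880, (C,nl)→12100, (B,nl)→12120; best=1640 via (B,hash)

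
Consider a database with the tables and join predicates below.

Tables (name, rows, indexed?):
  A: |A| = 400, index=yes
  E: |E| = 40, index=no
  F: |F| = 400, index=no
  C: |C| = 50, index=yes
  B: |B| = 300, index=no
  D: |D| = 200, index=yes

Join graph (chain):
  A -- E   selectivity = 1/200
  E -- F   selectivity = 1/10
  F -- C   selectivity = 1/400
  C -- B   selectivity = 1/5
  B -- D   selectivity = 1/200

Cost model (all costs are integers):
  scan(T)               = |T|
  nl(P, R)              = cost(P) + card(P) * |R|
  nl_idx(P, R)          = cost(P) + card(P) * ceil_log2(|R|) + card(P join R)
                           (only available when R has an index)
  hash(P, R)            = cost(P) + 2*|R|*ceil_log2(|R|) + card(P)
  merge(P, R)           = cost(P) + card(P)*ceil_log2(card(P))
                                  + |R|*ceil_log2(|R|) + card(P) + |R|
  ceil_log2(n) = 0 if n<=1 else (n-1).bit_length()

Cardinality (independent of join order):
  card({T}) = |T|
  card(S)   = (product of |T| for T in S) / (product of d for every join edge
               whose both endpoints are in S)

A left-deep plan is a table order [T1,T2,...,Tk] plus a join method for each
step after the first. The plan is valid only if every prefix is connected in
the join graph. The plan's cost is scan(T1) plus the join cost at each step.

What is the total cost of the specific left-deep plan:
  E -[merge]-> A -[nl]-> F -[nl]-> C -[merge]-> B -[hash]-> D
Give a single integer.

230520

step 1: scan E: cost=40, card=40
step 2: join A via merge
    card(P join A) = 40*400/(200) = 80
    cost = 40 + 40*6 + 400*9 + 40 + 400 = 4320
step 3: join F via nl
    card(P join F) = 80*400/(10) = 3200
    cost = 4320 + 80*400 = 36320
step 4: join C via nl
    card(P join C) = 3200*50/(400) = 400
    cost = 36320 + 3200*50 = 196320
step 5: join B via merge
    card(P join B) = 400*300/(5) = 24000
    cost = 196320 + 400*9 + 300*9 + 400 + 300 = 203320
step 6: join D via hash
    card(P join D) = 24000*200/(200) = 24000
    cost = 203320 + 2*200*8 + 24000 = 230520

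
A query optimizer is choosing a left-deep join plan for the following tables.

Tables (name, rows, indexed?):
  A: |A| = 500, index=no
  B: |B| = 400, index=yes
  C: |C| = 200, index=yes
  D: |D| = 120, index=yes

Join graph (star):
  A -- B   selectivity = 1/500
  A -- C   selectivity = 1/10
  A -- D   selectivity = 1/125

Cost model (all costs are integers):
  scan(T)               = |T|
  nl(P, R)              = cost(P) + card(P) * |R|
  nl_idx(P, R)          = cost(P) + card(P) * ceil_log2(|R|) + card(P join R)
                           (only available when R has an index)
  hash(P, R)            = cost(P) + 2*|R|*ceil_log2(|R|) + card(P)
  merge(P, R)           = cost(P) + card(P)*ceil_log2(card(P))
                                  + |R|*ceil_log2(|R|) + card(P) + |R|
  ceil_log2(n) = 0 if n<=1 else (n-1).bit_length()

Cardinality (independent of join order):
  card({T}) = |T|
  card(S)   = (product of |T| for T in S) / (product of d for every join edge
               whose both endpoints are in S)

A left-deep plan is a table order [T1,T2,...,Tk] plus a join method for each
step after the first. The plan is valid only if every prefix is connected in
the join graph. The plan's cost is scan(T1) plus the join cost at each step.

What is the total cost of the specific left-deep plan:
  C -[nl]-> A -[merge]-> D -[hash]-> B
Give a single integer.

step 1: scan C: cost=200, card=200
step 2: join A via nl
    card(P join A) = 200*500/(10) = 10000
    cost = 200 + 200*500 = 100200
step 3: join D via merge
    card(P join D) = 10000*120/(125) = 9600
    cost = 100200 + 10000*14 + 120*7 + 10000 + 120 = 251160
step 4: join B via hash
    card(P join B) = 9600*400/(500) = 7680
    cost = 251160 + 2*400*9 + 9600 = 267960

267960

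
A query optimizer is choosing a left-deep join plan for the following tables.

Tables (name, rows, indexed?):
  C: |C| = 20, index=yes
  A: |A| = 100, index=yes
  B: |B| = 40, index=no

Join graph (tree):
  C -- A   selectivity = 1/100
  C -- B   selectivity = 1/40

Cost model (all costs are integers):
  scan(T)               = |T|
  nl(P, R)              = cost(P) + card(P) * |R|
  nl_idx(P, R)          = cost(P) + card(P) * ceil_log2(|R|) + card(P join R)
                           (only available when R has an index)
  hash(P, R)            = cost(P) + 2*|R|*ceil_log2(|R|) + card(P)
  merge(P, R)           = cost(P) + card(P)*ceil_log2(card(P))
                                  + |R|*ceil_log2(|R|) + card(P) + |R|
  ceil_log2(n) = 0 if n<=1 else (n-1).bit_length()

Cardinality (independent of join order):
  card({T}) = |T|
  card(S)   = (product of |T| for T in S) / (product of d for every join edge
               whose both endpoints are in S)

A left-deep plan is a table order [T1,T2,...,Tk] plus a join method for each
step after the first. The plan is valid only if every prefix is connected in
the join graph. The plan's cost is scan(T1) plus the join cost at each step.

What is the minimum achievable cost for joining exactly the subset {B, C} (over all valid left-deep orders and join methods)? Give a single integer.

Selinger DP over subsets of {B,C}:
  {C}: scan cost=20, card=20
  {B}: scan cost=40, card=40
  {BC}: card=20; try (C,nl_idx)→260, (C,hash)→280, (B,merge)→420, (C,merge)→440, (B,hash)→520, (B,nl)→820 …(+1); best=260 via (C,nl_idx)

260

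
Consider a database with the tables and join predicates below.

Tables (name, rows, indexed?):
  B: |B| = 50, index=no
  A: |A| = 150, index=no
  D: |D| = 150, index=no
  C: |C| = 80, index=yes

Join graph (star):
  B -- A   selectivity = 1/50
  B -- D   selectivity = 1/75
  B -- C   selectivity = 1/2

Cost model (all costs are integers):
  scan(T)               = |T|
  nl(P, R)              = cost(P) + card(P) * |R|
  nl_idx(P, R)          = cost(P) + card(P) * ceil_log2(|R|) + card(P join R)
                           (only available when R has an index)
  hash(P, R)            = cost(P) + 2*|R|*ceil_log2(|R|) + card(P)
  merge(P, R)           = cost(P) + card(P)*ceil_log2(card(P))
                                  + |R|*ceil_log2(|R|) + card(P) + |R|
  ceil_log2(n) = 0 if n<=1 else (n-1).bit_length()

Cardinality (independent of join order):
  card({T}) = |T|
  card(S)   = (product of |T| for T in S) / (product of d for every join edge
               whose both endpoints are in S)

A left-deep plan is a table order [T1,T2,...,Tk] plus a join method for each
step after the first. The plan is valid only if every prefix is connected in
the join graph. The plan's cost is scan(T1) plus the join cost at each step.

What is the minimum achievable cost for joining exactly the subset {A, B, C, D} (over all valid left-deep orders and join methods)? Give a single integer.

4470

Selinger DP over subsets of {A,B,C,D}:
  {B}: scan cost=50, card=50
  {A}: scan cost=150, card=150
  {D}: scan cost=150, card=150
  {C}: scan cost=80, card=80
  {AB}: card=150; try (B,hash)→900, (A,merge)→1750, (B,merge)→1850, (A,hash)→2500, (A,nl)→7550, (B,nl)→7650; best=900 via (B,hash)
  {BD}: card=100; try (B,hash)→900, (D,merge)→1750, (B,merge)→1850, (D,hash)→2500, (D,nl)→7550, (B,nl)→7650; best=900 via (B,hash)
  {BC}: card=2000; try (B,hash)→760, (C,merge)→1040, (B,merge)→1070, (C,hash)→1220, (C,nl_idx)→2400, (C,nl)→4050 …(+1); best=760 via (B,hash)
  {ABD}: card=300; try (A,merge)→3050, (A,hash)→3400, (D,hash)→3450, (D,merge)→3600, (A,nl)→15900, (D,nl)→23400; best=3050 via (A,merge)
  {ABC}: card=6000; try (C,hash)→2170, (C,merge)→2890, (A,hash)→5160, (C,nl_idx)→7950, (C,nl)→12900, (A,merge)→26110 …(+1); best=2170 via (C,hash)
  {BCD}: card=4000; try (C,hash)→2120, (C,merge)→2340, (D,hash)→5160, (C,nl_idx)→5600, (C,nl)→8900, (D,merge)→26110 …(+1); best=2120 via (C,hash)
  {ABCD}: card=12000; try (C,hash)→4470, (C,merge)→6690, (A,hash)→8520, (D,hash)→10570, (C,nl_idx)→17150, (C,nl)→27050 …(+4); best=4470 via (C,hash)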